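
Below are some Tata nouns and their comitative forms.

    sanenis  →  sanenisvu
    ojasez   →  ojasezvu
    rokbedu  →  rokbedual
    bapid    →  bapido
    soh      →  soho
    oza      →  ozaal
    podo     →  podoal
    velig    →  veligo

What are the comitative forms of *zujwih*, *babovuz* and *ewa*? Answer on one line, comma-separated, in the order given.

zujwiho, babovuzvu, ewaal

The pattern is sibilance of the final sound: -vu when the stem ends in a sibilant (*sanenis*, *ojasez*); -o when the stem ends in a non-sibilant consonant (*bapid*, *soh*, *velig*); -al when the stem ends in a vowel (*rokbedu*, *oza*, *podo*).
*zujwih* — final sound /h/ (a non-sibilant consonant) → -o → *zujwiho*.
*babovuz* — final sound /z/ (a sibilant) → -vu → *babovuzvu*.
Since the final sound of *ewa* is /a/ (a vowel), it takes -al, giving *ewaal*.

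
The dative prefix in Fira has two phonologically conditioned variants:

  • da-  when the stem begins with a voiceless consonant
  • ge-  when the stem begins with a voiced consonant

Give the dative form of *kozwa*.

dakozwa

*kozwa*: first consonant = /k/, voiceless → da- → *dakozwa*.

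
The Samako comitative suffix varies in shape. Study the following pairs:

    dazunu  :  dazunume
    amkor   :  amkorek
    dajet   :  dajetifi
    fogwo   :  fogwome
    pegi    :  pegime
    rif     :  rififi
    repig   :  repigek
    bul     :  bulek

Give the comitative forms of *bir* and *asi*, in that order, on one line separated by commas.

Looking at the final sound of each stem: -ifi when the stem ends in a voiceless consonant (*dajet*, *rif*); -ek when the stem ends in a voiced consonant (*amkor*, *repig*, *bul*); -me when the stem ends in a vowel (*dazunu*, *fogwo*, *pegi*).
The final sound of *bir* is /r/, which is a voiced consonant, so the suffix is -ek, giving *birek*.
The final sound of *asi* is /i/, which is a vowel, so the suffix is -me, giving *asime*.

birek, asime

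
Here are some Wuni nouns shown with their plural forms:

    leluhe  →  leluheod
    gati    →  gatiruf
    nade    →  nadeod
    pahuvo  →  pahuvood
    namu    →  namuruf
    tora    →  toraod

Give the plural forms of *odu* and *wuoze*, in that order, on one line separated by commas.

The suffix is conditioned by the last vowel: -ruf when the last vowel of the stem is a high vowel (*gati*, *namu*); -od when the last vowel of the stem is a non-high vowel (*leluhe*, *nade*, *pahuvo*, *tora*).
*odu* — last vowel /u/ (a high vowel) → -ruf → *oduruf*.
*wuoze* — last vowel /e/ (a non-high vowel) → -od → *wuozeod*.

oduruf, wuozeod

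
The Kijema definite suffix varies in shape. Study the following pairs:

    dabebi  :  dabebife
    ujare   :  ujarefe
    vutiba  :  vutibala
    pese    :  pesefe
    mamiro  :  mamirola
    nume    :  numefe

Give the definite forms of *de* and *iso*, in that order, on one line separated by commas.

defe, isola

The alternation tracks the last vowel of the stem — -fe when the last vowel of the stem is a front vowel (*dabebi*, *ujare*, *pese*, *nume*); -la when the last vowel of the stem is a back vowel (*vutiba*, *mamiro*).
*de* — last vowel /e/ (a front vowel) → -fe → *defe*.
The last vowel of *iso* is /o/, which is a back vowel, so the suffix is -la, giving *isola*.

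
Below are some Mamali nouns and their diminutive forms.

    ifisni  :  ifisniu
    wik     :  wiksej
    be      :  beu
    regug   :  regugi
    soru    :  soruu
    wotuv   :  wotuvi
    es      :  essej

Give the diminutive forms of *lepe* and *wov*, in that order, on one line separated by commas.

lepeu, wovi

The suffix is conditioned by the final sound: -sej when the stem ends in a voiceless consonant (*wik*, *es*); -i when the stem ends in a voiced consonant (*regug*, *wotuv*); -u when the stem ends in a vowel (*ifisni*, *be*, *soru*).
*lepe* — final sound /e/ (a vowel) → -u → *lepeu*.
The final sound of *wov* is /v/, which is a voiced consonant, so the suffix is -i, giving *wovi*.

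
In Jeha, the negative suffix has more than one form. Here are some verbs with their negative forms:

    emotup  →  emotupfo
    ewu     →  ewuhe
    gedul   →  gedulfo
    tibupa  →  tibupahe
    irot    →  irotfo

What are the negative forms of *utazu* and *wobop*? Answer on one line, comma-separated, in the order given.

utazuhe, wobopfo

The pattern is consonant vs. vowel: -fo when the stem ends in a consonant (*emotup*, *gedul*, *irot*); -he when the stem ends in a vowel (*ewu*, *tibupa*).
The final sound of *utazu* is /u/, which is a vowel, so the suffix is -he, giving *utazuhe*.
*wobop* — final sound /p/ (a consonant) → -fo → *wobopfo*.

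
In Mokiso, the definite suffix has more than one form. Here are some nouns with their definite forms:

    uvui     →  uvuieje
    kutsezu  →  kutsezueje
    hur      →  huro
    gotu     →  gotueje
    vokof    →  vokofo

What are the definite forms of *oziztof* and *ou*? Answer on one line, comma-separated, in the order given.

oziztofo, oueje

The suffix is conditioned by the final sound: -o when the stem ends in a consonant (*hur*, *vokof*); -eje when the stem ends in a vowel (*uvui*, *kutsezu*, *gotu*).
Since the final sound of *oziztof* is /f/ (a consonant), it takes -o, giving *oziztofo*.
Since the final sound of *ou* is /u/ (a vowel), it takes -eje, giving *oueje*.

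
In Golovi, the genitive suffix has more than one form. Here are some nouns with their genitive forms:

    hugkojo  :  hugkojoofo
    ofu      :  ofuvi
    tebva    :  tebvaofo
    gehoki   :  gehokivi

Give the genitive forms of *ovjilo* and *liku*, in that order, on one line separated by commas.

ovjiloofo, likuvi

The alternation tracks the last vowel of the stem — -vi when the last vowel of the stem is a high vowel (*ofu*, *gehoki*); -ofo when the last vowel of the stem is a non-high vowel (*hugkojo*, *tebva*).
*ovjilo*: last vowel = /o/, a non-high vowel → -ofo → *ovjiloofo*.
The last vowel of *liku* is /u/, which is a high vowel, so the suffix is -vi, giving *likuvi*.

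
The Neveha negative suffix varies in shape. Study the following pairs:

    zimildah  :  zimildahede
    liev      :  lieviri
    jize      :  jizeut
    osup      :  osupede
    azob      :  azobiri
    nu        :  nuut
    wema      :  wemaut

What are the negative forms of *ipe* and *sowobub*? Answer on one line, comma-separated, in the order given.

ipeut, sowobubiri

The pattern is voicing of the final sound: -ede when the stem ends in a voiceless consonant (*zimildah*, *osup*); -iri when the stem ends in a voiced consonant (*liev*, *azob*); -ut when the stem ends in a vowel (*jize*, *nu*, *wema*).
The final sound of *ipe* is /e/, which is a vowel, so the suffix is -ut, giving *ipeut*.
*sowobub* — final sound /b/ (a voiced consonant) → -iri → *sowobubiri*.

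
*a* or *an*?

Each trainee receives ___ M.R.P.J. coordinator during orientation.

The indefinite article is chosen by the initial *sound* of the following word, not its spelling.
The initialism *M.R.P.J.* is read letter by letter; the first letter, M, is pronounced /ɛm/, which begins with a vowel sound.
So the article is *an*: Each trainee receives an M.R.P.J. coordinator during orientation.

an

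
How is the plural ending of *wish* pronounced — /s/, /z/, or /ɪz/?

/ɪz/

The stem *wish* ends in a sibilant (/s, z, ʃ, ʒ, tʃ, dʒ/).
The plural suffix surfaces as /ɪz/ after sibilants, /s/ after other voiceless consonants, and /z/ after other voiced sounds.
So the plural -s on *wish* is pronounced /ɪz/.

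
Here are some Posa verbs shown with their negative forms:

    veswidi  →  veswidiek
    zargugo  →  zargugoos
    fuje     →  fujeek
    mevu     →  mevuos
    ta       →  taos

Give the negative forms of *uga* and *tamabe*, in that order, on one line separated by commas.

The pattern is front/back vowel harmony: -ek when the last vowel of the stem is a front vowel (*veswidi*, *fuje*); -os when the last vowel of the stem is a back vowel (*zargugo*, *mevu*, *ta*).
Since the last vowel of *uga* is /a/ (a back vowel), it takes -os, giving *ugaos*.
The last vowel of *tamabe* is /e/, which is a front vowel, so the suffix is -ek, giving *tamabeek*.

ugaos, tamabeek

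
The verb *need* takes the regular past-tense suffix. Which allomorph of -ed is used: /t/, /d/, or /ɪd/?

/ɪd/

The stem *need* ends in /t/ or /d/.
The -ed suffix is realized as /ɪd/ after /t, d/; as /t/ after other voiceless consonants; and as /d/ after other voiced sounds.
So -ed on *need* is pronounced /ɪd/.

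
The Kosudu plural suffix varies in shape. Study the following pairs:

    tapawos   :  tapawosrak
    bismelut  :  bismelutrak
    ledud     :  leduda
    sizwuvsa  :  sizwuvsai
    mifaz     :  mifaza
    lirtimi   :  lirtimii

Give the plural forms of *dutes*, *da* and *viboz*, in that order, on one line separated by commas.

dutesrak, dai, viboza

The pattern is voicing of the final sound: -rak when the stem ends in a voiceless consonant (*tapawos*, *bismelut*); -a when the stem ends in a voiced consonant (*ledud*, *mifaz*); -i when the stem ends in a vowel (*sizwuvsa*, *lirtimi*).
Since the final sound of *dutes* is /s/ (a voiceless consonant), it takes -rak, giving *dutesrak*.
Since the final sound of *da* is /a/ (a vowel), it takes -i, giving *dai*.
*viboz* — final sound /z/ (a voiced consonant) → -a → *viboza*.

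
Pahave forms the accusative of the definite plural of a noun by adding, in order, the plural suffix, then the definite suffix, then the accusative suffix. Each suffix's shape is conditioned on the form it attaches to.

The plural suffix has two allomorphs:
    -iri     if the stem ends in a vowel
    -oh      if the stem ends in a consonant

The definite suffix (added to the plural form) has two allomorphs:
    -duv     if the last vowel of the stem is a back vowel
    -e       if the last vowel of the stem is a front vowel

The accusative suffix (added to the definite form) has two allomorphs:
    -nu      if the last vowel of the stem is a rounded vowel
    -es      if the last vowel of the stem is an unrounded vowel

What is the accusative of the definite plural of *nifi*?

nifiiriees

*nifi* — final sound /i/ (a vowel) → -iri → *nifiiri*.
Since the last vowel of the plural form *nifiiri* is /i/ (a front vowel), it takes -e, giving *nifiirie*.
Since the last vowel of the definite form *nifiirie* is /e/ (an unrounded vowel), it takes -es, giving *nifiiriees*.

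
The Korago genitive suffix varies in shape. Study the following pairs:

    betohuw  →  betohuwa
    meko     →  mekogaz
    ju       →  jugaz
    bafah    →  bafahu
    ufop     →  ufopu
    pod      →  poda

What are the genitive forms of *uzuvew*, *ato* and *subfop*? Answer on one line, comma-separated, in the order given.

uzuvewa, atogaz, subfopu

The suffix is conditioned by the final sound: -u when the stem ends in a voiceless consonant (*bafah*, *ufop*); -a when the stem ends in a voiced consonant (*betohuw*, *pod*); -gaz when the stem ends in a vowel (*meko*, *ju*).
*uzuvew*: final sound = /w/, a voiced consonant → -a → *uzuvewa*.
*ato* — final sound /o/ (a vowel) → -gaz → *atogaz*.
The final sound of *subfop* is /p/, which is a voiceless consonant, so the suffix is -u, giving *subfopu*.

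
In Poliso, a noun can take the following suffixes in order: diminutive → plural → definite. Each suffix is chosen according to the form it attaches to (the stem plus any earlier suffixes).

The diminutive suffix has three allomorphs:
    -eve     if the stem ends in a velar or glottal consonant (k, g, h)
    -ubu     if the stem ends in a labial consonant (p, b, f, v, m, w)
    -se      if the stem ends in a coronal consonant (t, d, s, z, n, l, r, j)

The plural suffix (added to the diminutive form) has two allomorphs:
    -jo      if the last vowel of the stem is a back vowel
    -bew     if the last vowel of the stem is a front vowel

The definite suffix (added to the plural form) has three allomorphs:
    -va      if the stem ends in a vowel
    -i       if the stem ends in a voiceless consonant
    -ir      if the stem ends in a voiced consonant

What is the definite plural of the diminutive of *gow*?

Since the final consonant of *gow* is /w/ (labial), it takes -ubu, giving *gowubu*.
The diminutive form *gowubu* — last vowel /u/ (a back vowel) → -jo → *gowubujo*.
Since the final sound of the plural form *gowubujo* is /o/ (a vowel), it takes -va, giving *gowubujova*.

gowubujova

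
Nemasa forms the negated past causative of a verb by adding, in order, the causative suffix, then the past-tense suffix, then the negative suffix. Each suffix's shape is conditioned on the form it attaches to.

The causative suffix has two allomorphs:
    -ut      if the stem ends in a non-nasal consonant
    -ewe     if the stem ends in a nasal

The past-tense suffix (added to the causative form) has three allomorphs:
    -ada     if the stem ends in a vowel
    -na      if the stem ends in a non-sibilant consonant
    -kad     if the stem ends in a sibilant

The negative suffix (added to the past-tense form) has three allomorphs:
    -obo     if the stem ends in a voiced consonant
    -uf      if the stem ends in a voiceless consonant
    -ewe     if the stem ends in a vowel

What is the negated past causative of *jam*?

jameweadaewe

*jam* — final consonant /m/ (a nasal) → -ewe → *jamewe*.
The causative form *jamewe* — final sound /e/ (a vowel) → -ada → *jameweada*.
Since the final sound of the past-tense form *jameweada* is /a/ (a vowel), it takes -ewe, giving *jameweadaewe*.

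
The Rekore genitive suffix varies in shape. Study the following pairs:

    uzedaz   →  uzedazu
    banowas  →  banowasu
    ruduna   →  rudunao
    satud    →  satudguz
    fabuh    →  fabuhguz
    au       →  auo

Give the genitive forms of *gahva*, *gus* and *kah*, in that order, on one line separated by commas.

gahvao, gusu, kahguz

The pattern is sibilance of the final sound: -u when the stem ends in a sibilant (*uzedaz*, *banowas*); -guz when the stem ends in a non-sibilant consonant (*satud*, *fabuh*); -o when the stem ends in a vowel (*ruduna*, *au*).
*gahva* — final sound /a/ (a vowel) → -o → *gahvao*.
*gus* — final sound /s/ (a sibilant) → -u → *gusu*.
*kah*: final sound = /h/, a non-sibilant consonant → -guz → *kahguz*.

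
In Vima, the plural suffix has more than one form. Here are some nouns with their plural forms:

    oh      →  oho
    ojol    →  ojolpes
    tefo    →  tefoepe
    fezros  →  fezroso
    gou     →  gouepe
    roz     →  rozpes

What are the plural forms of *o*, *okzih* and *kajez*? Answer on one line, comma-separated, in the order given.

oepe, okziho, kajezpes

The pattern is voicing of the final sound: -o when the stem ends in a voiceless consonant (*oh*, *fezros*); -pes when the stem ends in a voiced consonant (*ojol*, *roz*); -epe when the stem ends in a vowel (*tefo*, *gou*).
*o*: final sound = /o/, a vowel → -epe → *oepe*.
*okzih* — final sound /h/ (a voiceless consonant) → -o → *okziho*.
The final sound of *kajez* is /z/, which is a voiced consonant, so the suffix is -pes, giving *kajezpes*.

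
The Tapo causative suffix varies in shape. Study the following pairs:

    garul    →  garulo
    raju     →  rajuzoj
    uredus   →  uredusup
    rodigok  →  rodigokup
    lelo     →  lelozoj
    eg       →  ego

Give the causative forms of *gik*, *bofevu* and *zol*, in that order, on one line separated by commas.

gikup, bofevuzoj, zolo

The suffix is conditioned by the final sound: -up when the stem ends in a voiceless consonant (*uredus*, *rodigok*); -o when the stem ends in a voiced consonant (*garul*, *eg*); -zoj when the stem ends in a vowel (*raju*, *lelo*).
*gik* — final sound /k/ (a voiceless consonant) → -up → *gikup*.
Since the final sound of *bofevu* is /u/ (a vowel), it takes -zoj, giving *bofevuzoj*.
*zol*: final sound = /l/, a voiced consonant → -o → *zolo*.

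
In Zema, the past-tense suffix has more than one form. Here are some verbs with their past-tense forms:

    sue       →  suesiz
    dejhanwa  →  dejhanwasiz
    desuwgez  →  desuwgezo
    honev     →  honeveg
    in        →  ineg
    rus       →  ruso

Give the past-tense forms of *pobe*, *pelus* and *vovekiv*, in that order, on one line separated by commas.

pobesiz, peluso, vovekiveg

Looking at the final sound of each stem: -o when the stem ends in a sibilant (*desuwgez*, *rus*); -eg when the stem ends in a non-sibilant consonant (*honev*, *in*); -siz when the stem ends in a vowel (*sue*, *dejhanwa*).
*pobe* — final sound /e/ (a vowel) → -siz → *pobesiz*.
The final sound of *pelus* is /s/, which is a sibilant, so the suffix is -o, giving *peluso*.
Since the final sound of *vovekiv* is /v/ (a non-sibilant consonant), it takes -eg, giving *vovekiveg*.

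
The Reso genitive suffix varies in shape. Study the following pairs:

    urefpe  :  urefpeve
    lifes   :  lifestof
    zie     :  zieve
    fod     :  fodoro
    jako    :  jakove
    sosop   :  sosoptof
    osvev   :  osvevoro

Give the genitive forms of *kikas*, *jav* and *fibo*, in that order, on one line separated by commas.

kikastof, javoro, fibove

Looking at the final sound of each stem: -tof when the stem ends in a voiceless consonant (*lifes*, *sosop*); -oro when the stem ends in a voiced consonant (*fod*, *osvev*); -ve when the stem ends in a vowel (*urefpe*, *zie*, *jako*).
The final sound of *kikas* is /s/, which is a voiceless consonant, so the suffix is -tof, giving *kikastof*.
The final sound of *jav* is /v/, which is a voiced consonant, so the suffix is -oro, giving *javoro*.
Since the final sound of *fibo* is /o/ (a vowel), it takes -ve, giving *fibove*.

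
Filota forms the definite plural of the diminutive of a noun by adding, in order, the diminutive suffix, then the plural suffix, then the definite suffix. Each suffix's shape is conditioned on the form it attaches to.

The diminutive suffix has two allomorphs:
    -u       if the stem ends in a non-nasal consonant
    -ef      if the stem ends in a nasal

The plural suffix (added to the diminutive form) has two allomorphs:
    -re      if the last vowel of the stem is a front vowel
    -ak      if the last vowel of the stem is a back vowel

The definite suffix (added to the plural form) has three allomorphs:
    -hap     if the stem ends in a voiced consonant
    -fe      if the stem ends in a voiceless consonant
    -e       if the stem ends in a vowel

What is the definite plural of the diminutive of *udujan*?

The final consonant of *udujan* is /n/, which is a nasal, so the diminutive suffix is -ef, giving *udujanef*.
The diminutive form *udujanef*: last vowel = /e/, a front vowel → -re → *udujanefre*.
Since the final sound of the plural form *udujanefre* is /e/ (a vowel), it takes -e, giving *udujanefree*.

udujanefree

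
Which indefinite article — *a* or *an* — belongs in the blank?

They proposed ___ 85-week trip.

an

The indefinite article is chosen by the initial *sound* of the following word, not its spelling.
The number *85* is spoken "eighty-…", beginning with /ˈeɪti/ — a vowel sound.
So the article is *an*: They proposed an 85-week trip.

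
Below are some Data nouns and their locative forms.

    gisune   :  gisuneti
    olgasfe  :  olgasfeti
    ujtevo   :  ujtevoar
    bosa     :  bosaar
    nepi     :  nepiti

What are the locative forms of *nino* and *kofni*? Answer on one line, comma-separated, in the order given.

The alternation tracks the last vowel of the stem — -ti when the last vowel of the stem is a front vowel (*gisune*, *olgasfe*, *nepi*); -ar when the last vowel of the stem is a back vowel (*ujtevo*, *bosa*).
Since the last vowel of *nino* is /o/ (a back vowel), it takes -ar, giving *ninoar*.
*kofni*: last vowel = /i/, a front vowel → -ti → *kofniti*.

ninoar, kofniti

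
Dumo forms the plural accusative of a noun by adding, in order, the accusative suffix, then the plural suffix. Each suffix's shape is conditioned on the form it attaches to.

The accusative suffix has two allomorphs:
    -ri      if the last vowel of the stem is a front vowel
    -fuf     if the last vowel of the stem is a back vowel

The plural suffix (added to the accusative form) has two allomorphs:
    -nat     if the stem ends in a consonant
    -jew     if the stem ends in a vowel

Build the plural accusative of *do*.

Since the last vowel of *do* is /o/ (a back vowel), it takes -fuf, giving *dofuf*.
Since the final sound of the accusative form *dofuf* is /f/ (a consonant), it takes -nat, giving *dofufnat*.

dofufnat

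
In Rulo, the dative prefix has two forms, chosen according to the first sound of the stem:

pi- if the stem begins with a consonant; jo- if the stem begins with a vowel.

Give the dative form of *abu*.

*abu* — first sound /a/ (a vowel) → jo- → *joabu*.

joabu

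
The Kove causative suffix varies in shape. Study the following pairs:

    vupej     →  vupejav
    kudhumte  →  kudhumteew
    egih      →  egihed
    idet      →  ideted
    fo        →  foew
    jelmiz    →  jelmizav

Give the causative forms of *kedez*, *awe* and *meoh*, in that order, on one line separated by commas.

The suffix is conditioned by the final sound: -ed when the stem ends in a voiceless consonant (*egih*, *idet*); -av when the stem ends in a voiced consonant (*vupej*, *jelmiz*); -ew when the stem ends in a vowel (*kudhumte*, *fo*).
Since the final sound of *kedez* is /z/ (a voiced consonant), it takes -av, giving *kedezav*.
Since the final sound of *awe* is /e/ (a vowel), it takes -ew, giving *aweew*.
*meoh* — final sound /h/ (a voiceless consonant) → -ed → *meohed*.

kedezav, aweew, meohed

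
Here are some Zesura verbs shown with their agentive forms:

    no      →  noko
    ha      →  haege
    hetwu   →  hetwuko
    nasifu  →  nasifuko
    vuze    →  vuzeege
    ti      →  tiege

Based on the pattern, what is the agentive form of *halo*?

Looking at the last vowel of each stem: -ko when the last vowel of the stem is a rounded vowel (*no*, *hetwu*, *nasifu*); -ege when the last vowel of the stem is an unrounded vowel (*ha*, *vuze*, *ti*).
Since the last vowel of *halo* is /o/ (a rounded vowel), it takes -ko, giving *haloko*.

haloko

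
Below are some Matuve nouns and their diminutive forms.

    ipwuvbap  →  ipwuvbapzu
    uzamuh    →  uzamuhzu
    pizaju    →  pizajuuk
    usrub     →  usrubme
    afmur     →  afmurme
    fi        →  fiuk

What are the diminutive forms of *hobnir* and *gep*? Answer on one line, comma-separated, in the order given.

Looking at the final sound of each stem: -zu when the stem ends in a voiceless consonant (*ipwuvbap*, *uzamuh*); -me when the stem ends in a voiced consonant (*usrub*, *afmur*); -uk when the stem ends in a vowel (*pizaju*, *fi*).
*hobnir*: final sound = /r/, a voiced consonant → -me → *hobnirme*.
*gep*: final sound = /p/, a voiceless consonant → -zu → *gepzu*.

hobnirme, gepzu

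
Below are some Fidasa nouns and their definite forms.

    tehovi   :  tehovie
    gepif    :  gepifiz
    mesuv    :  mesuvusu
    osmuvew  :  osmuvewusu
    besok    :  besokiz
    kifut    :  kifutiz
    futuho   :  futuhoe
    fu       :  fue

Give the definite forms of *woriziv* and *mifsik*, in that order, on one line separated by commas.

worizivusu, mifsikiz

The suffix is conditioned by the final sound: -iz when the stem ends in a voiceless consonant (*gepif*, *besok*, *kifut*); -usu when the stem ends in a voiced consonant (*mesuv*, *osmuvew*); -e when the stem ends in a vowel (*tehovi*, *futuho*, *fu*).
Since the final sound of *woriziv* is /v/ (a voiced consonant), it takes -usu, giving *worizivusu*.
The final sound of *mifsik* is /k/, which is a voiceless consonant, so the suffix is -iz, giving *mifsikiz*.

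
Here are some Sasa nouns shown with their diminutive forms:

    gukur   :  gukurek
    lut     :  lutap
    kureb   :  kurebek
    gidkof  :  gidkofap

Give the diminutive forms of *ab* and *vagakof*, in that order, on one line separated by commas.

abek, vagakofap

Looking at the final consonant of each stem: -ap when the stem ends in a voiceless consonant (*lut*, *gidkof*); -ek when the stem ends in a voiced consonant (*gukur*, *kureb*).
*ab*: final consonant = /b/, voiced → -ek → *abek*.
Since the final consonant of *vagakof* is /f/ (voiceless), it takes -ap, giving *vagakofap*.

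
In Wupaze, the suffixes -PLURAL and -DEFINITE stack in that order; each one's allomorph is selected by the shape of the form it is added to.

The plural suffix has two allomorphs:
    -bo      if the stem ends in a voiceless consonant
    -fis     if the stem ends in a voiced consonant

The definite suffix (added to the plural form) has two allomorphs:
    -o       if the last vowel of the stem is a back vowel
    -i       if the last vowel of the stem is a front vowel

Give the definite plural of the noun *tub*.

tubfisi

*tub*: final consonant = /b/, voiced → -fis → *tubfis*.
The last vowel of the plural form *tubfis* is /i/, which is a front vowel, so the definite suffix is -i, giving *tubfisi*.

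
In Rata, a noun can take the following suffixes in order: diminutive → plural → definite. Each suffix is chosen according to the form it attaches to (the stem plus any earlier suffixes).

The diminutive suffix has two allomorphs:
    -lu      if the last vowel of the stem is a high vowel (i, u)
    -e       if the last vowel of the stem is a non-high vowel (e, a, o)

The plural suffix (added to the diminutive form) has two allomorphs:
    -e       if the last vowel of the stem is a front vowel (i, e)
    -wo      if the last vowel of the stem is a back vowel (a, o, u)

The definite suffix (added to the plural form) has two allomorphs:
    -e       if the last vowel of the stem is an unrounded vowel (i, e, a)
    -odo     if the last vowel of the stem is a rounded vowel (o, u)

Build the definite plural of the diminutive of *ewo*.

ewoeee

The last vowel of *ewo* is /o/, which is a non-high vowel, so the diminutive suffix is -e, giving *ewoe*.
The last vowel of the diminutive form *ewoe* is /e/, which is a front vowel, so the plural suffix is -e, giving *ewoee*.
Since the last vowel of the plural form *ewoee* is /e/ (an unrounded vowel), it takes -e, giving *ewoeee*.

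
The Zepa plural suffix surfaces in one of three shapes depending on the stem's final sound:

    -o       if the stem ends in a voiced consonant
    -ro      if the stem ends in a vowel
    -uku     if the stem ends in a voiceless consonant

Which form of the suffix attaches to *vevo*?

*vevo* — final sound /o/ (a vowel) → -ro.

-ro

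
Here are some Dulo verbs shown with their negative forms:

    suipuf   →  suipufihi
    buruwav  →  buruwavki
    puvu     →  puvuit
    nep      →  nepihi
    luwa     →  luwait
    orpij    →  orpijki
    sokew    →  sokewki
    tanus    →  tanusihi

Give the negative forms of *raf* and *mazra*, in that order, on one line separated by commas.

The pattern is voicing of the final sound: -ihi when the stem ends in a voiceless consonant (*suipuf*, *nep*, *tanus*); -ki when the stem ends in a voiced consonant (*buruwav*, *orpij*, *sokew*); -it when the stem ends in a vowel (*puvu*, *luwa*).
The final sound of *raf* is /f/, which is a voiceless consonant, so the suffix is -ihi, giving *rafihi*.
The final sound of *mazra* is /a/, which is a vowel, so the suffix is -it, giving *mazrait*.

rafihi, mazrait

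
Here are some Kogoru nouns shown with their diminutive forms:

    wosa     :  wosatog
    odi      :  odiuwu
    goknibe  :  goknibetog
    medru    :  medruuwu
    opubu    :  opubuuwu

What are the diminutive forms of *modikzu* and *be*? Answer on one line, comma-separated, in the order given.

Looking at the last vowel of each stem: -uwu when the last vowel of the stem is a high vowel (*odi*, *medru*, *opubu*); -tog when the last vowel of the stem is a non-high vowel (*wosa*, *goknibe*).
*modikzu*: last vowel = /u/, a high vowel → -uwu → *modikzuuwu*.
The last vowel of *be* is /e/, which is a non-high vowel, so the suffix is -tog, giving *betog*.

modikzuuwu, betog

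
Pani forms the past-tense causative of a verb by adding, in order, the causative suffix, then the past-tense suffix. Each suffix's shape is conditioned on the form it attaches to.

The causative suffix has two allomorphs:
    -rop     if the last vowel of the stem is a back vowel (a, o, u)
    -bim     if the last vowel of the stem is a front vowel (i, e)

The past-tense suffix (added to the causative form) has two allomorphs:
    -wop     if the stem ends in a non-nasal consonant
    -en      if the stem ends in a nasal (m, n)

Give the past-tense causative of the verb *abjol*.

abjolropwop

The last vowel of *abjol* is /o/, which is a back vowel, so the causative suffix is -rop, giving *abjolrop*.
The causative form *abjolrop*: final consonant = /p/, non-nasal → -wop → *abjolropwop*.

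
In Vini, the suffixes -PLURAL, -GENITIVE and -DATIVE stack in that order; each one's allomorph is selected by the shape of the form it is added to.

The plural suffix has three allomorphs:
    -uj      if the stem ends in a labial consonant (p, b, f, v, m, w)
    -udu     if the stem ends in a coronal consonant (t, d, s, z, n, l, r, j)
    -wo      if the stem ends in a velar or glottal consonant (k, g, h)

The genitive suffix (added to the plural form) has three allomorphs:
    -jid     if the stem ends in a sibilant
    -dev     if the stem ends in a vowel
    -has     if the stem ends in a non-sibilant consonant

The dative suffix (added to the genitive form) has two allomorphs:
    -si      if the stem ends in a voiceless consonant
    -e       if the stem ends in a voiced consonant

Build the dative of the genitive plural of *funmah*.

The final consonant of *funmah* is /h/, which is velar/glottal, so the plural suffix is -wo, giving *funmahwo*.
The plural form *funmahwo* — final sound /o/ (a vowel) → -dev → *funmahwodev*.
The genitive form *funmahwodev* — final consonant /v/ (voiced) → -e → *funmahwodeve*.

funmahwodeve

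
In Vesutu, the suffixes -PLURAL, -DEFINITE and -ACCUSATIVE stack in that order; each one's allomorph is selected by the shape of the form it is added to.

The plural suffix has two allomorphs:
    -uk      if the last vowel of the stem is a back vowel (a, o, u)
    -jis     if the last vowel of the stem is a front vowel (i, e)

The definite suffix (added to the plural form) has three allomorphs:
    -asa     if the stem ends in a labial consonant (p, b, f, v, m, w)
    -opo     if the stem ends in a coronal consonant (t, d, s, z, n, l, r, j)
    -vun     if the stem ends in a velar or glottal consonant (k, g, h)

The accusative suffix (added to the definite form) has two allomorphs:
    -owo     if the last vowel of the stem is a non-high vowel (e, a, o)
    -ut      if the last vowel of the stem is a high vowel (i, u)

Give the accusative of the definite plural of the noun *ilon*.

ilonukvunut

The last vowel of *ilon* is /o/, which is a back vowel, so the plural suffix is -uk, giving *ilonuk*.
Since the final consonant of the plural form *ilonuk* is /k/ (velar/glottal), it takes -vun, giving *ilonukvun*.
The last vowel of the definite form *ilonukvun* is /u/, which is a high vowel, so the accusative suffix is -ut, giving *ilonukvunut*.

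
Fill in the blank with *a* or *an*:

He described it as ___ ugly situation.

an

The indefinite article is chosen by the initial *sound* of the following word, not its spelling.
*ugly* begins with the sound /ʌ/ (u pronounced /ʌ/) — a vowel sound.
So the article is *an*: He described it as an ugly situation.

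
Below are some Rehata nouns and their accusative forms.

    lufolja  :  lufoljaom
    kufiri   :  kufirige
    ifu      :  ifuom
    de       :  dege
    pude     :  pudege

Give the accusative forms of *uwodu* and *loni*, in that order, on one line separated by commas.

The suffix is conditioned by the last vowel: -ge when the last vowel of the stem is a front vowel (*kufiri*, *de*, *pude*); -om when the last vowel of the stem is a back vowel (*lufolja*, *ifu*).
*uwodu* — last vowel /u/ (a back vowel) → -om → *uwoduom*.
The last vowel of *loni* is /i/, which is a front vowel, so the suffix is -ge, giving *lonige*.

uwoduom, lonige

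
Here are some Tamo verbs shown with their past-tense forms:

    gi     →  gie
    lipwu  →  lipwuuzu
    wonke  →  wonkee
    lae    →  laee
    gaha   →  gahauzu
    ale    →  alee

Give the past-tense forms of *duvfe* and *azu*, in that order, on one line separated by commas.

duvfee, azuuzu

Looking at the last vowel of each stem: -e when the last vowel of the stem is a front vowel (*gi*, *wonke*, *lae*, *ale*); -uzu when the last vowel of the stem is a back vowel (*lipwu*, *gaha*).
The last vowel of *duvfe* is /e/, which is a front vowel, so the suffix is -e, giving *duvfee*.
*azu* — last vowel /u/ (a back vowel) → -uzu → *azuuzu*.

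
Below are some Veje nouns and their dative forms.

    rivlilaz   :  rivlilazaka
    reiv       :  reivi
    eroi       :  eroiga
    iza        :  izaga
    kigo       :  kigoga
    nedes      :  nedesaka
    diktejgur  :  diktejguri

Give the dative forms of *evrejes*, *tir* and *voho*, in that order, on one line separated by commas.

The pattern is sibilance of the final sound: -aka when the stem ends in a sibilant (*rivlilaz*, *nedes*); -i when the stem ends in a non-sibilant consonant (*reiv*, *diktejgur*); -ga when the stem ends in a vowel (*eroi*, *iza*, *kigo*).
Since the final sound of *evrejes* is /s/ (a sibilant), it takes -aka, giving *evrejesaka*.
Since the final sound of *tir* is /r/ (a non-sibilant consonant), it takes -i, giving *tiri*.
The final sound of *voho* is /o/, which is a vowel, so the suffix is -ga, giving *vohoga*.

evrejesaka, tiri, vohoga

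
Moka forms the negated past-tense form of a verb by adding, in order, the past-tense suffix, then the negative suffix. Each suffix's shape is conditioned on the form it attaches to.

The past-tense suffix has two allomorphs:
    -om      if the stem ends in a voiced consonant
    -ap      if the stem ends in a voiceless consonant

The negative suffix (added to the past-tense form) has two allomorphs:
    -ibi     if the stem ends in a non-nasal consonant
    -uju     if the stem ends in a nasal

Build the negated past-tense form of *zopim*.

The final consonant of *zopim* is /m/, which is voiced, so the past-tense suffix is -om, giving *zopimom*.
The past-tense form *zopimom*: final consonant = /m/, a nasal → -uju → *zopimomuju*.

zopimomuju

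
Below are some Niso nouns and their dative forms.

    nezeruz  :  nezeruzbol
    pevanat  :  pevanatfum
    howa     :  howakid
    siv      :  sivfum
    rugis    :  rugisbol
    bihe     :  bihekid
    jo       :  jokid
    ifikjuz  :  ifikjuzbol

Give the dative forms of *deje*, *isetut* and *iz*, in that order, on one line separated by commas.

The alternation tracks the final sound of the stem — -bol when the stem ends in a sibilant (*nezeruz*, *rugis*, *ifikjuz*); -fum when the stem ends in a non-sibilant consonant (*pevanat*, *siv*); -kid when the stem ends in a vowel (*howa*, *bihe*, *jo*).
The final sound of *deje* is /e/, which is a vowel, so the suffix is -kid, giving *dejekid*.
*isetut*: final sound = /t/, a non-sibilant consonant → -fum → *isetutfum*.
*iz* — final sound /z/ (a sibilant) → -bol → *izbol*.

dejekid, isetutfum, izbol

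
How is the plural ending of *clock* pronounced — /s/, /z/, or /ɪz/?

/s/

The stem *clock* ends in a voiceless non-sibilant consonant.
The plural suffix surfaces as /ɪz/ after sibilants, /s/ after other voiceless consonants, and /z/ after other voiced sounds.
So the plural -s on *clock* is pronounced /s/.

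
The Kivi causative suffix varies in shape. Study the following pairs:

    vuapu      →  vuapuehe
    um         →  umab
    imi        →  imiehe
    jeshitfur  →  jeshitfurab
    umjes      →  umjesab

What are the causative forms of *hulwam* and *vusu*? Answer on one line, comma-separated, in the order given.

The pattern is consonant vs. vowel: -ab when the stem ends in a consonant (*um*, *jeshitfur*, *umjes*); -ehe when the stem ends in a vowel (*vuapu*, *imi*).
Since the final sound of *hulwam* is /m/ (a consonant), it takes -ab, giving *hulwamab*.
Since the final sound of *vusu* is /u/ (a vowel), it takes -ehe, giving *vusuehe*.

hulwamab, vusuehe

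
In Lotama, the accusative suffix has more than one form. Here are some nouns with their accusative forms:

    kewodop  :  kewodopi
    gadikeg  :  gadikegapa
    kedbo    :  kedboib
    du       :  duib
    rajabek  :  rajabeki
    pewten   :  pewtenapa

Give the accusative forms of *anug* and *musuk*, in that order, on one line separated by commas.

The pattern is voicing of the final sound: -i when the stem ends in a voiceless consonant (*kewodop*, *rajabek*); -apa when the stem ends in a voiced consonant (*gadikeg*, *pewten*); -ib when the stem ends in a vowel (*kedbo*, *du*).
Since the final sound of *anug* is /g/ (a voiced consonant), it takes -apa, giving *anugapa*.
*musuk*: final sound = /k/, a voiceless consonant → -i → *musuki*.

anugapa, musuki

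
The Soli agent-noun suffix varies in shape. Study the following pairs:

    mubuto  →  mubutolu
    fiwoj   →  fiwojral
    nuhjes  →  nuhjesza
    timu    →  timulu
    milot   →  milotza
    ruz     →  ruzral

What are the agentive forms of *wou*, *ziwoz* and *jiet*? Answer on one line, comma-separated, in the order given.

woulu, ziwozral, jietza

The pattern is voicing of the final sound: -za when the stem ends in a voiceless consonant (*nuhjes*, *milot*); -ral when the stem ends in a voiced consonant (*fiwoj*, *ruz*); -lu when the stem ends in a vowel (*mubuto*, *timu*).
Since the final sound of *wou* is /u/ (a vowel), it takes -lu, giving *woulu*.
*ziwoz* — final sound /z/ (a voiced consonant) → -ral → *ziwozral*.
Since the final sound of *jiet* is /t/ (a voiceless consonant), it takes -za, giving *jietza*.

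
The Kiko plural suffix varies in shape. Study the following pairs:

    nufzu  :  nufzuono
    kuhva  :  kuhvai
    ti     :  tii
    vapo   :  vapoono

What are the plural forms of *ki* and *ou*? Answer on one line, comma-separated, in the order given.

kii, ouono

The suffix is conditioned by the last vowel: -ono when the last vowel of the stem is a rounded vowel (*nufzu*, *vapo*); -i when the last vowel of the stem is an unrounded vowel (*kuhva*, *ti*).
The last vowel of *ki* is /i/, which is an unrounded vowel, so the suffix is -i, giving *kii*.
Since the last vowel of *ou* is /u/ (a rounded vowel), it takes -ono, giving *ouono*.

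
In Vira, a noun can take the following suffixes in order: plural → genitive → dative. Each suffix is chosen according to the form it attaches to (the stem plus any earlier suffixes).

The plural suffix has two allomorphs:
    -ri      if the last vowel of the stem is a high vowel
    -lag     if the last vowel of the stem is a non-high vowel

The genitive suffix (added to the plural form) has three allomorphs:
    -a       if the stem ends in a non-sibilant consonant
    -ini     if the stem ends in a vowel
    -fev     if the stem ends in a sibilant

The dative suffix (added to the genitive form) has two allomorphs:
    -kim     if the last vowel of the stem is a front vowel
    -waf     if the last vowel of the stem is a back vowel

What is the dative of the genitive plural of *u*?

uriinikim

*u*: last vowel = /u/, a high vowel → -ri → *uri*.
The final sound of the plural form *uri* is /i/, which is a vowel, so the genitive suffix is -ini, giving *uriini*.
The genitive form *uriini*: last vowel = /i/, a front vowel → -kim → *uriinikim*.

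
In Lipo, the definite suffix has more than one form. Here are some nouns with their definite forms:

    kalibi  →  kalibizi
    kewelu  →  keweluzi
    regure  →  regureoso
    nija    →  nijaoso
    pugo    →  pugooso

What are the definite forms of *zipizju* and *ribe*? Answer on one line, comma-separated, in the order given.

The suffix is conditioned by the last vowel: -zi when the last vowel of the stem is a high vowel (*kalibi*, *kewelu*); -oso when the last vowel of the stem is a non-high vowel (*regure*, *nija*, *pugo*).
*zipizju*: last vowel = /u/, a high vowel → -zi → *zipizjuzi*.
The last vowel of *ribe* is /e/, which is a non-high vowel, so the suffix is -oso, giving *ribeoso*.

zipizjuzi, ribeoso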